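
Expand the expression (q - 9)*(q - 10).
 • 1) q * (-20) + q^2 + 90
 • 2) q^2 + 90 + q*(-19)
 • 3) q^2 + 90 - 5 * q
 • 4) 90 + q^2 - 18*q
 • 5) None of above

Expanding (q - 9)*(q - 10):
= q^2 + 90 + q*(-19)
2) q^2 + 90 + q*(-19)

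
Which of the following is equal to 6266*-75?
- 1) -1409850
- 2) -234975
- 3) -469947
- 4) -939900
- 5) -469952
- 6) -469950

6266 * -75 = -469950
6) -469950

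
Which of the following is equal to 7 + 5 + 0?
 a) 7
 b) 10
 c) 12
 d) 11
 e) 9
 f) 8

First: 7 + 5 = 12
Then: 12 + 0 = 12
c) 12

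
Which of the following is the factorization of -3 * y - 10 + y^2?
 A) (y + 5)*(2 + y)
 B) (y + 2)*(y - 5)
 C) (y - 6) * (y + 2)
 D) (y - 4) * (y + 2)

We need to factor -3 * y - 10 + y^2.
The factored form is (y + 2)*(y - 5).
B) (y + 2)*(y - 5)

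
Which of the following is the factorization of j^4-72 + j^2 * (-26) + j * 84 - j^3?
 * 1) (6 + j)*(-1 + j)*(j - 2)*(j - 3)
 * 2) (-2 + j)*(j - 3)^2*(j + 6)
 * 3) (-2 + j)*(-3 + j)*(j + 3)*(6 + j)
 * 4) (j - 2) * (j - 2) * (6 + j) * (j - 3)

We need to factor j^4-72 + j^2 * (-26) + j * 84 - j^3.
The factored form is (j - 2) * (j - 2) * (6 + j) * (j - 3).
4) (j - 2) * (j - 2) * (6 + j) * (j - 3)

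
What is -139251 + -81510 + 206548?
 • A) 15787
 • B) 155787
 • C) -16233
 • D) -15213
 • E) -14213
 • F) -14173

First: -139251 + -81510 = -220761
Then: -220761 + 206548 = -14213
E) -14213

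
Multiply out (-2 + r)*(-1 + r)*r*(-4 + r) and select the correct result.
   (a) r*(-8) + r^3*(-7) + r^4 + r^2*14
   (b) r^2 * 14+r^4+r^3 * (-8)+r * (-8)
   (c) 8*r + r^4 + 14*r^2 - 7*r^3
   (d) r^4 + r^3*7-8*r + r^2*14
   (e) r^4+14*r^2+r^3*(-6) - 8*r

Expanding (-2 + r)*(-1 + r)*r*(-4 + r):
= r*(-8) + r^3*(-7) + r^4 + r^2*14
a) r*(-8) + r^3*(-7) + r^4 + r^2*14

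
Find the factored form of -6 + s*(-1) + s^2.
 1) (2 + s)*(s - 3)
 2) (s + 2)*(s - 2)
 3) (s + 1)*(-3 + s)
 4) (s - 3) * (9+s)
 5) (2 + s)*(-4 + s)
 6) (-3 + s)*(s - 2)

We need to factor -6 + s*(-1) + s^2.
The factored form is (2 + s)*(s - 3).
1) (2 + s)*(s - 3)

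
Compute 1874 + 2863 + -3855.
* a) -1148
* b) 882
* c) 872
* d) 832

First: 1874 + 2863 = 4737
Then: 4737 + -3855 = 882
b) 882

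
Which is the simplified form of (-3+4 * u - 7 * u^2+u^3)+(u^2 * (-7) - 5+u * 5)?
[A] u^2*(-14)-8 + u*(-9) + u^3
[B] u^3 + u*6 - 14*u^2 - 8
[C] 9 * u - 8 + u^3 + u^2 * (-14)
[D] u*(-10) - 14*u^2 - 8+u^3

Adding the polynomials and combining like terms:
(-3 + 4*u - 7*u^2 + u^3) + (u^2*(-7) - 5 + u*5)
= 9 * u - 8 + u^3 + u^2 * (-14)
C) 9 * u - 8 + u^3 + u^2 * (-14)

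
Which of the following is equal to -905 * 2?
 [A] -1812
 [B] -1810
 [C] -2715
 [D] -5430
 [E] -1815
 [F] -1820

-905 * 2 = -1810
B) -1810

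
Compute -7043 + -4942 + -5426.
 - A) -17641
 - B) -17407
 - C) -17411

First: -7043 + -4942 = -11985
Then: -11985 + -5426 = -17411
C) -17411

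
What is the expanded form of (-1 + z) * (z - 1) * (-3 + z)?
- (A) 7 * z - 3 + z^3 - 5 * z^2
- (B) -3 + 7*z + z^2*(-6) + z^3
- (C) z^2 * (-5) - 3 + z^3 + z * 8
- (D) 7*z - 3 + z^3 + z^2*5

Expanding (-1 + z) * (z - 1) * (-3 + z):
= 7 * z - 3 + z^3 - 5 * z^2
A) 7 * z - 3 + z^3 - 5 * z^2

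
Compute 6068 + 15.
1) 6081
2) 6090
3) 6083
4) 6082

6068 + 15 = 6083
3) 6083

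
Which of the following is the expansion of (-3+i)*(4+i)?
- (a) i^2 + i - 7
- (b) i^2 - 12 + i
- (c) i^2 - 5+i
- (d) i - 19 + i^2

Expanding (-3+i)*(4+i):
= i^2 - 12 + i
b) i^2 - 12 + i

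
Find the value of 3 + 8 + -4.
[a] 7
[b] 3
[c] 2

First: 3 + 8 = 11
Then: 11 + -4 = 7
a) 7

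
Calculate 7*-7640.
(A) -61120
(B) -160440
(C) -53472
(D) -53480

7 * -7640 = -53480
D) -53480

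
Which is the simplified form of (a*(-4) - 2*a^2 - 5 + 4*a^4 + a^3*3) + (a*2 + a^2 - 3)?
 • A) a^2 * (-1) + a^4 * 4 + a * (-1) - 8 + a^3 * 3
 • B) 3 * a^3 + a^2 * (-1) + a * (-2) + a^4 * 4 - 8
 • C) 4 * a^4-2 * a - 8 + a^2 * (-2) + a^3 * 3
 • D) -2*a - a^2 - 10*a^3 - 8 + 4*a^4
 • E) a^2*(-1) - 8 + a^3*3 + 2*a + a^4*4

Adding the polynomials and combining like terms:
(a*(-4) - 2*a^2 - 5 + 4*a^4 + a^3*3) + (a*2 + a^2 - 3)
= 3 * a^3 + a^2 * (-1) + a * (-2) + a^4 * 4 - 8
B) 3 * a^3 + a^2 * (-1) + a * (-2) + a^4 * 4 - 8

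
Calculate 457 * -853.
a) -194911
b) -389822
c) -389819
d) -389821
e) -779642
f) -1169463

457 * -853 = -389821
d) -389821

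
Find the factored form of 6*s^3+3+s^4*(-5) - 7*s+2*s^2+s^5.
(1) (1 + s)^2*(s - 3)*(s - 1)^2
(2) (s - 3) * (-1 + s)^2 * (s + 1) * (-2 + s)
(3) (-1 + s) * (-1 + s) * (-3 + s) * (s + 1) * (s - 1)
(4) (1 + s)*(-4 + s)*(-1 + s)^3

We need to factor 6*s^3+3+s^4*(-5) - 7*s+2*s^2+s^5.
The factored form is (-1 + s) * (-1 + s) * (-3 + s) * (s + 1) * (s - 1).
3) (-1 + s) * (-1 + s) * (-3 + s) * (s + 1) * (s - 1)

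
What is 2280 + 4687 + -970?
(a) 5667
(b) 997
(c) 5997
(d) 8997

First: 2280 + 4687 = 6967
Then: 6967 + -970 = 5997
c) 5997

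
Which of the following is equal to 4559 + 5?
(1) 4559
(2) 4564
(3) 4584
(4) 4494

4559 + 5 = 4564
2) 4564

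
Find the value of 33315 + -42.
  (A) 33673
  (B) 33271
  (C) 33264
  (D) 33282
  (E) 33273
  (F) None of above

33315 + -42 = 33273
E) 33273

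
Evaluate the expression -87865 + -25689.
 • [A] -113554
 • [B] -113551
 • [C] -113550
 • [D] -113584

-87865 + -25689 = -113554
A) -113554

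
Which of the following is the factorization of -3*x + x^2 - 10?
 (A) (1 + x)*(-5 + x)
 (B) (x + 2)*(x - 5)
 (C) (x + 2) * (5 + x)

We need to factor -3*x + x^2 - 10.
The factored form is (x + 2)*(x - 5).
B) (x + 2)*(x - 5)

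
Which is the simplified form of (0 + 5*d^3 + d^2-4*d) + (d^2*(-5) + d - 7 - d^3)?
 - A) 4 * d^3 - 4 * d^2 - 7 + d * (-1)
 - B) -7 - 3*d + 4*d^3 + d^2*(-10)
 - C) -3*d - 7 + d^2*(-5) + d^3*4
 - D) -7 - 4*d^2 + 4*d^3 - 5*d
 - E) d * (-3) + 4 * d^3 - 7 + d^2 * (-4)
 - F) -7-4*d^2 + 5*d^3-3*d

Adding the polynomials and combining like terms:
(0 + 5*d^3 + d^2 - 4*d) + (d^2*(-5) + d - 7 - d^3)
= d * (-3) + 4 * d^3 - 7 + d^2 * (-4)
E) d * (-3) + 4 * d^3 - 7 + d^2 * (-4)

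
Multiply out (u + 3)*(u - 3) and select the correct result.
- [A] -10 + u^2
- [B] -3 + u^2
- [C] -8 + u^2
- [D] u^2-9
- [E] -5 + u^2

Expanding (u + 3)*(u - 3):
= u^2-9
D) u^2-9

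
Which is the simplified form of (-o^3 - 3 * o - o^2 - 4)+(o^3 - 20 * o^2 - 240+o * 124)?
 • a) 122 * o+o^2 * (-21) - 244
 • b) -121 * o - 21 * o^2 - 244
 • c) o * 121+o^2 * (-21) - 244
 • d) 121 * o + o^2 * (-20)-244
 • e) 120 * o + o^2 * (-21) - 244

Adding the polynomials and combining like terms:
(-o^3 - 3*o - o^2 - 4) + (o^3 - 20*o^2 - 240 + o*124)
= o * 121+o^2 * (-21) - 244
c) o * 121+o^2 * (-21) - 244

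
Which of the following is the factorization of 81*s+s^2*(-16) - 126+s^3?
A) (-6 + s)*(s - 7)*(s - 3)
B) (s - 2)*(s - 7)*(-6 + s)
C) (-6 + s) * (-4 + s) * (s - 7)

We need to factor 81*s+s^2*(-16) - 126+s^3.
The factored form is (-6 + s)*(s - 7)*(s - 3).
A) (-6 + s)*(s - 7)*(s - 3)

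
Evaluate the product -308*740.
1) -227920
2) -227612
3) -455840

-308 * 740 = -227920
1) -227920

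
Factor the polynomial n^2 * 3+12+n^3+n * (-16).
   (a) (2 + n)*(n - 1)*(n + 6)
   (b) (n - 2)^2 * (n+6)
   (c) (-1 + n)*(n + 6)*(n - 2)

We need to factor n^2 * 3+12+n^3+n * (-16).
The factored form is (-1 + n)*(n + 6)*(n - 2).
c) (-1 + n)*(n + 6)*(n - 2)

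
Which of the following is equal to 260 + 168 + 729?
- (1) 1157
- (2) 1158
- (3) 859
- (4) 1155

First: 260 + 168 = 428
Then: 428 + 729 = 1157
1) 1157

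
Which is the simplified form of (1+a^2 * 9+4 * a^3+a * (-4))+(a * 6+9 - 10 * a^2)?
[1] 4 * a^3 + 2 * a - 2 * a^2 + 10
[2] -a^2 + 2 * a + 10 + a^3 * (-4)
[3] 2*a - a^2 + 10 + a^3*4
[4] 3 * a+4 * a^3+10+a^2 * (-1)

Adding the polynomials and combining like terms:
(1 + a^2*9 + 4*a^3 + a*(-4)) + (a*6 + 9 - 10*a^2)
= 2*a - a^2 + 10 + a^3*4
3) 2*a - a^2 + 10 + a^3*4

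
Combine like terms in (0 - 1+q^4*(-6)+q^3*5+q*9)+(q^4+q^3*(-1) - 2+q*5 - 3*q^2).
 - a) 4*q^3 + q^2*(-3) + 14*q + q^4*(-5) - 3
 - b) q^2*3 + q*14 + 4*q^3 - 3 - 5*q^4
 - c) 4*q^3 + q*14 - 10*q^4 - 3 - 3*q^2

Adding the polynomials and combining like terms:
(0 - 1 + q^4*(-6) + q^3*5 + q*9) + (q^4 + q^3*(-1) - 2 + q*5 - 3*q^2)
= 4*q^3 + q^2*(-3) + 14*q + q^4*(-5) - 3
a) 4*q^3 + q^2*(-3) + 14*q + q^4*(-5) - 3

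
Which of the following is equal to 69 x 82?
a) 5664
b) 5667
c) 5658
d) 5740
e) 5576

69 * 82 = 5658
c) 5658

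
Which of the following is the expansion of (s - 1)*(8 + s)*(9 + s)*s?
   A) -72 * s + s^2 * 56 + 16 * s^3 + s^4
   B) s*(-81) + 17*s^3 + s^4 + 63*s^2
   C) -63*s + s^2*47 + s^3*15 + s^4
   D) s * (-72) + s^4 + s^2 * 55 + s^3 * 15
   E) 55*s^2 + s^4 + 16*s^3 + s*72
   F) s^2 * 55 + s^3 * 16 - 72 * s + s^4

Expanding (s - 1)*(8 + s)*(9 + s)*s:
= s^2 * 55 + s^3 * 16 - 72 * s + s^4
F) s^2 * 55 + s^3 * 16 - 72 * s + s^4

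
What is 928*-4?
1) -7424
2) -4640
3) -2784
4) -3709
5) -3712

928 * -4 = -3712
5) -3712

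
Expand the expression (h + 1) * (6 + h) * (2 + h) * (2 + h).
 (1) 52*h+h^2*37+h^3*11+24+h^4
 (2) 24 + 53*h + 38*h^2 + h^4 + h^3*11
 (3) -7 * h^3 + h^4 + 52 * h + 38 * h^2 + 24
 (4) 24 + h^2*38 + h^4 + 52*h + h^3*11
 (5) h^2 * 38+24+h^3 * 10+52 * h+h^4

Expanding (h + 1) * (6 + h) * (2 + h) * (2 + h):
= 24 + h^2*38 + h^4 + 52*h + h^3*11
4) 24 + h^2*38 + h^4 + 52*h + h^3*11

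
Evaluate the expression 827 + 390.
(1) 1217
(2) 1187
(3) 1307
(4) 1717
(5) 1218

827 + 390 = 1217
1) 1217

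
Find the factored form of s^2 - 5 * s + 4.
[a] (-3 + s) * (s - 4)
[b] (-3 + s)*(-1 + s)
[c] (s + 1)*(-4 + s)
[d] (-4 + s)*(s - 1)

We need to factor s^2 - 5 * s + 4.
The factored form is (-4 + s)*(s - 1).
d) (-4 + s)*(s - 1)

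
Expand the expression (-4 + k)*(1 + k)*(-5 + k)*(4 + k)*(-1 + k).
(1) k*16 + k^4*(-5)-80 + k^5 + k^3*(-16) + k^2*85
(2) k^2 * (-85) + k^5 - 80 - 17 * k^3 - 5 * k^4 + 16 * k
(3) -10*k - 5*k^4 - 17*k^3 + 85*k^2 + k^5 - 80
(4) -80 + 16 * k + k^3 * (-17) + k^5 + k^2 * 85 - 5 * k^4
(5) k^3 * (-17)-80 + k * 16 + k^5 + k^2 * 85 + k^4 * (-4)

Expanding (-4 + k)*(1 + k)*(-5 + k)*(4 + k)*(-1 + k):
= -80 + 16 * k + k^3 * (-17) + k^5 + k^2 * 85 - 5 * k^4
4) -80 + 16 * k + k^3 * (-17) + k^5 + k^2 * 85 - 5 * k^4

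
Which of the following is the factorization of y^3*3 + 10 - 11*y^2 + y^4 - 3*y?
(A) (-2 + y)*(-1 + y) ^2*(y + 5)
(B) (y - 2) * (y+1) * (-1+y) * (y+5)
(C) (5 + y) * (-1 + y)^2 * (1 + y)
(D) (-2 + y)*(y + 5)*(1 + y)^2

We need to factor y^3*3 + 10 - 11*y^2 + y^4 - 3*y.
The factored form is (y - 2) * (y+1) * (-1+y) * (y+5).
B) (y - 2) * (y+1) * (-1+y) * (y+5)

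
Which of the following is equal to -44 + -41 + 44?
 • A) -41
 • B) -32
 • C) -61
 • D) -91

First: -44 + -41 = -85
Then: -85 + 44 = -41
A) -41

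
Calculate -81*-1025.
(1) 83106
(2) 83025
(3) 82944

-81 * -1025 = 83025
2) 83025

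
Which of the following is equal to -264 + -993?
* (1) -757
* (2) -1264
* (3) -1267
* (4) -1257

-264 + -993 = -1257
4) -1257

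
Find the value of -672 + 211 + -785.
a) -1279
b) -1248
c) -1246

First: -672 + 211 = -461
Then: -461 + -785 = -1246
c) -1246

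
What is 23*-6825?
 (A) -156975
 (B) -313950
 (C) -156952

23 * -6825 = -156975
A) -156975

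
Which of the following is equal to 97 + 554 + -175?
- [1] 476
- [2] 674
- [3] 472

First: 97 + 554 = 651
Then: 651 + -175 = 476
1) 476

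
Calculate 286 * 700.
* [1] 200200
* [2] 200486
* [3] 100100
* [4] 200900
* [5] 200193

286 * 700 = 200200
1) 200200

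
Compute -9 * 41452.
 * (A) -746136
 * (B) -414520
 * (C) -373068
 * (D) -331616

-9 * 41452 = -373068
C) -373068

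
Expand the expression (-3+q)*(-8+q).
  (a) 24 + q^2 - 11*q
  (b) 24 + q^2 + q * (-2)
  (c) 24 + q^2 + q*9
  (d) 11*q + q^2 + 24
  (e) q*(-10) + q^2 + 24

Expanding (-3+q)*(-8+q):
= 24 + q^2 - 11*q
a) 24 + q^2 - 11*q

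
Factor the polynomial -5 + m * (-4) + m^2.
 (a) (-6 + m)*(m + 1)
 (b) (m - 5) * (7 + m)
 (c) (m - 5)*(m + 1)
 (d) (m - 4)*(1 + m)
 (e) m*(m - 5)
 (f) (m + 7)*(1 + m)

We need to factor -5 + m * (-4) + m^2.
The factored form is (m - 5)*(m + 1).
c) (m - 5)*(m + 1)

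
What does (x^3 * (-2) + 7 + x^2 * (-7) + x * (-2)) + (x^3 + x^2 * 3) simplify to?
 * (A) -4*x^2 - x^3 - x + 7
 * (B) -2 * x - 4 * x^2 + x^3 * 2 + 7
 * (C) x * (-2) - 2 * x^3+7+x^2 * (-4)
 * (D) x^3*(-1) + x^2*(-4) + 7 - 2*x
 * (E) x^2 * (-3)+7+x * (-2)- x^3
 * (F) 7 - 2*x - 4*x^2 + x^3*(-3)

Adding the polynomials and combining like terms:
(x^3*(-2) + 7 + x^2*(-7) + x*(-2)) + (x^3 + x^2*3)
= x^3*(-1) + x^2*(-4) + 7 - 2*x
D) x^3*(-1) + x^2*(-4) + 7 - 2*x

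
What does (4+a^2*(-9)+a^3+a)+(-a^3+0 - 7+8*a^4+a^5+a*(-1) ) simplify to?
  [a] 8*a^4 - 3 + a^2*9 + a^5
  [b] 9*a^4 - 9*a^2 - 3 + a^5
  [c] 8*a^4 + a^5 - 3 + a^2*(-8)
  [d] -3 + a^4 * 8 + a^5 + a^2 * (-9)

Adding the polynomials and combining like terms:
(4 + a^2*(-9) + a^3 + a) + (-a^3 + 0 - 7 + 8*a^4 + a^5 + a*(-1))
= -3 + a^4 * 8 + a^5 + a^2 * (-9)
d) -3 + a^4 * 8 + a^5 + a^2 * (-9)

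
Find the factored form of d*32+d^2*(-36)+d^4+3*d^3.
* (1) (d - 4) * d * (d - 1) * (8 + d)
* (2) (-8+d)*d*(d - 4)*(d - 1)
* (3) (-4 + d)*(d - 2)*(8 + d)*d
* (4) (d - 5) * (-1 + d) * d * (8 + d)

We need to factor d*32+d^2*(-36)+d^4+3*d^3.
The factored form is (d - 4) * d * (d - 1) * (8 + d).
1) (d - 4) * d * (d - 1) * (8 + d)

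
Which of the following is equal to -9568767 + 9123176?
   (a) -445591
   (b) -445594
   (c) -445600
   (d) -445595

-9568767 + 9123176 = -445591
a) -445591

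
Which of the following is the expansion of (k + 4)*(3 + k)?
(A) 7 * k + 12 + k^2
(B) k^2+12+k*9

Expanding (k + 4)*(3 + k):
= 7 * k + 12 + k^2
A) 7 * k + 12 + k^2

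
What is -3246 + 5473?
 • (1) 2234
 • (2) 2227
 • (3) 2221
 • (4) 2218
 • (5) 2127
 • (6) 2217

-3246 + 5473 = 2227
2) 2227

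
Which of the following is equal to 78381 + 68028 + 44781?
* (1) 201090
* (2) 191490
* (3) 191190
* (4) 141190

First: 78381 + 68028 = 146409
Then: 146409 + 44781 = 191190
3) 191190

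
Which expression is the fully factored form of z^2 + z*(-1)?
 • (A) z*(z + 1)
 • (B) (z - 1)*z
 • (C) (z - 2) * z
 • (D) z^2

We need to factor z^2 + z*(-1).
The factored form is (z - 1)*z.
B) (z - 1)*z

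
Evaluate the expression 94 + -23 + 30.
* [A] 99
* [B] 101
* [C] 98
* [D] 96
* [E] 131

First: 94 + -23 = 71
Then: 71 + 30 = 101
B) 101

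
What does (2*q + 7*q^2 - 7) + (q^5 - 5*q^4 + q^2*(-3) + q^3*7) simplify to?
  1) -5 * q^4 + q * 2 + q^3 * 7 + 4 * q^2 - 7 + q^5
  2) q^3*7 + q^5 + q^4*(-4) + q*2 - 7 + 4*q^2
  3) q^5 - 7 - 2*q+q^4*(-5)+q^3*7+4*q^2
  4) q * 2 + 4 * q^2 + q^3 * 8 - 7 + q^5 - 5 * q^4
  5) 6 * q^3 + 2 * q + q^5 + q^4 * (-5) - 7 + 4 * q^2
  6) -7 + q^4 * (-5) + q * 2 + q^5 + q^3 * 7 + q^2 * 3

Adding the polynomials and combining like terms:
(2*q + 7*q^2 - 7) + (q^5 - 5*q^4 + q^2*(-3) + q^3*7)
= -5 * q^4 + q * 2 + q^3 * 7 + 4 * q^2 - 7 + q^5
1) -5 * q^4 + q * 2 + q^3 * 7 + 4 * q^2 - 7 + q^5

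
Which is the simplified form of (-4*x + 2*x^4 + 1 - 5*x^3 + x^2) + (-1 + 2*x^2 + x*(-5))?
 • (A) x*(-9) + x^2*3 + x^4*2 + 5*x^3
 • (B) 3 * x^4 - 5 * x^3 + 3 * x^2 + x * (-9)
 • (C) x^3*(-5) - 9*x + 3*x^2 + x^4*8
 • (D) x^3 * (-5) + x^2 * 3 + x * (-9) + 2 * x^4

Adding the polynomials and combining like terms:
(-4*x + 2*x^4 + 1 - 5*x^3 + x^2) + (-1 + 2*x^2 + x*(-5))
= x^3 * (-5) + x^2 * 3 + x * (-9) + 2 * x^4
D) x^3 * (-5) + x^2 * 3 + x * (-9) + 2 * x^4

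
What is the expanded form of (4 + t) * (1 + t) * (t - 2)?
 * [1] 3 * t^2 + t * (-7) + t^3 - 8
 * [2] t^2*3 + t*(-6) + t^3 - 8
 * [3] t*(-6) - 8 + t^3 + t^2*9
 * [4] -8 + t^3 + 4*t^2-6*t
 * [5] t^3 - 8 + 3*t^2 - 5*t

Expanding (4 + t) * (1 + t) * (t - 2):
= t^2*3 + t*(-6) + t^3 - 8
2) t^2*3 + t*(-6) + t^3 - 8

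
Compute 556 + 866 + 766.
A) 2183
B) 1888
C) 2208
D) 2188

First: 556 + 866 = 1422
Then: 1422 + 766 = 2188
D) 2188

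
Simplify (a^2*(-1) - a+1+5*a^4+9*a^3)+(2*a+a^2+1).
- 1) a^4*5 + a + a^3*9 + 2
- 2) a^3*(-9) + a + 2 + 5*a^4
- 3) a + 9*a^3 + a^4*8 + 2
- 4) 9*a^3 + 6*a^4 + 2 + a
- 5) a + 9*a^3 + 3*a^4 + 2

Adding the polynomials and combining like terms:
(a^2*(-1) - a + 1 + 5*a^4 + 9*a^3) + (2*a + a^2 + 1)
= a^4*5 + a + a^3*9 + 2
1) a^4*5 + a + a^3*9 + 2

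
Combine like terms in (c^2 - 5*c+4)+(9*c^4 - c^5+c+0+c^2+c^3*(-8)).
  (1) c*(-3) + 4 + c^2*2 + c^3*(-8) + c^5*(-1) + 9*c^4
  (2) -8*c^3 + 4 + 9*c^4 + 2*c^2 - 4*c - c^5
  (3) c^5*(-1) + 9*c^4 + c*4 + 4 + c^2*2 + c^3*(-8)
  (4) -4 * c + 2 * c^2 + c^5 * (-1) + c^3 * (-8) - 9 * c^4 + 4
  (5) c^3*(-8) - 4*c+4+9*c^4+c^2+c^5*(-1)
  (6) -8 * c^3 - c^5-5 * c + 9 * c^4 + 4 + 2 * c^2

Adding the polynomials and combining like terms:
(c^2 - 5*c + 4) + (9*c^4 - c^5 + c + 0 + c^2 + c^3*(-8))
= -8*c^3 + 4 + 9*c^4 + 2*c^2 - 4*c - c^5
2) -8*c^3 + 4 + 9*c^4 + 2*c^2 - 4*c - c^5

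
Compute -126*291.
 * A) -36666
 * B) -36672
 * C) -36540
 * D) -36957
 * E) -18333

-126 * 291 = -36666
A) -36666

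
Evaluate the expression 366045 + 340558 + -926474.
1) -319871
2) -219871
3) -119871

First: 366045 + 340558 = 706603
Then: 706603 + -926474 = -219871
2) -219871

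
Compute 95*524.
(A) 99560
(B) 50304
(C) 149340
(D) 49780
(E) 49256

95 * 524 = 49780
D) 49780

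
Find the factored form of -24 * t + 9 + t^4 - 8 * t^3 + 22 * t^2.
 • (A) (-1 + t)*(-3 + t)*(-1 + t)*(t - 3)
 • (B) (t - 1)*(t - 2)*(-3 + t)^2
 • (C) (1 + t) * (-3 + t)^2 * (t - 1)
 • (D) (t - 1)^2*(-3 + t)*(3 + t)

We need to factor -24 * t + 9 + t^4 - 8 * t^3 + 22 * t^2.
The factored form is (-1 + t)*(-3 + t)*(-1 + t)*(t - 3).
A) (-1 + t)*(-3 + t)*(-1 + t)*(t - 3)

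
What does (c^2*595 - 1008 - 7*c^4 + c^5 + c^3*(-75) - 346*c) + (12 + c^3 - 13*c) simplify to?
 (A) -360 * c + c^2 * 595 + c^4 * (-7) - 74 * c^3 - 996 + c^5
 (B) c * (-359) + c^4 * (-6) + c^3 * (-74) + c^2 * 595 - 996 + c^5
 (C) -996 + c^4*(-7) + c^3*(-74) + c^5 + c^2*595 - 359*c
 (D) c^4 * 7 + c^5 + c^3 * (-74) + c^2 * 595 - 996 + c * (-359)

Adding the polynomials and combining like terms:
(c^2*595 - 1008 - 7*c^4 + c^5 + c^3*(-75) - 346*c) + (12 + c^3 - 13*c)
= -996 + c^4*(-7) + c^3*(-74) + c^5 + c^2*595 - 359*c
C) -996 + c^4*(-7) + c^3*(-74) + c^5 + c^2*595 - 359*c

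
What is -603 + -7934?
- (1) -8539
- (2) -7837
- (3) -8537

-603 + -7934 = -8537
3) -8537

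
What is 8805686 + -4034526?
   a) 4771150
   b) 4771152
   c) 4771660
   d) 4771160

8805686 + -4034526 = 4771160
d) 4771160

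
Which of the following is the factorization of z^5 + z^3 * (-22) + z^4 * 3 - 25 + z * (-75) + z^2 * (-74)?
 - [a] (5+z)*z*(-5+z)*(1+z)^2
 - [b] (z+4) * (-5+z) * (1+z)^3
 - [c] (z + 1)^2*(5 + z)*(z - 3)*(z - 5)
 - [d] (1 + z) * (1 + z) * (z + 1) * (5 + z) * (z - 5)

We need to factor z^5 + z^3 * (-22) + z^4 * 3 - 25 + z * (-75) + z^2 * (-74).
The factored form is (1 + z) * (1 + z) * (z + 1) * (5 + z) * (z - 5).
d) (1 + z) * (1 + z) * (z + 1) * (5 + z) * (z - 5)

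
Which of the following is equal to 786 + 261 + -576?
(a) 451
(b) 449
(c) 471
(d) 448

First: 786 + 261 = 1047
Then: 1047 + -576 = 471
c) 471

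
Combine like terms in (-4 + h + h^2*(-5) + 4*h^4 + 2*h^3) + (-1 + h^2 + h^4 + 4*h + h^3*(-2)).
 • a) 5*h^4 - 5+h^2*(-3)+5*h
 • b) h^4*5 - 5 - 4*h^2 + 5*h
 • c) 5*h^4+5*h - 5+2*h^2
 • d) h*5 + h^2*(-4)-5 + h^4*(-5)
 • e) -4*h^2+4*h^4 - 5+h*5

Adding the polynomials and combining like terms:
(-4 + h + h^2*(-5) + 4*h^4 + 2*h^3) + (-1 + h^2 + h^4 + 4*h + h^3*(-2))
= h^4*5 - 5 - 4*h^2 + 5*h
b) h^4*5 - 5 - 4*h^2 + 5*h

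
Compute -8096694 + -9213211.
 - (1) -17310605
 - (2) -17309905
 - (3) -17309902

-8096694 + -9213211 = -17309905
2) -17309905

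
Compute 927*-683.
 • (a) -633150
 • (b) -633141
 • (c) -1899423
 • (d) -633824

927 * -683 = -633141
b) -633141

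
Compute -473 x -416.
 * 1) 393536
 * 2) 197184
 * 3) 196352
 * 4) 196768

-473 * -416 = 196768
4) 196768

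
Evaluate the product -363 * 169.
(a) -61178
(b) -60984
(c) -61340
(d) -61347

-363 * 169 = -61347
d) -61347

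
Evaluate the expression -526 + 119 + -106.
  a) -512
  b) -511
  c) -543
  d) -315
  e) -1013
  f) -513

First: -526 + 119 = -407
Then: -407 + -106 = -513
f) -513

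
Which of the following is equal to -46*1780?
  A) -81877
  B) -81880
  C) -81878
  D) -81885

-46 * 1780 = -81880
B) -81880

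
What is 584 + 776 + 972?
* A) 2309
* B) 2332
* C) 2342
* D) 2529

First: 584 + 776 = 1360
Then: 1360 + 972 = 2332
B) 2332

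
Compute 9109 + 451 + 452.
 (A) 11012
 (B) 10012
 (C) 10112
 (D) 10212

First: 9109 + 451 = 9560
Then: 9560 + 452 = 10012
B) 10012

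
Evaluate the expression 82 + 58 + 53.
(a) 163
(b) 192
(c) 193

First: 82 + 58 = 140
Then: 140 + 53 = 193
c) 193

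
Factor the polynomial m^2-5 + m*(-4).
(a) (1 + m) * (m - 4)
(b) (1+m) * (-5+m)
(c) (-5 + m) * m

We need to factor m^2-5 + m*(-4).
The factored form is (1+m) * (-5+m).
b) (1+m) * (-5+m)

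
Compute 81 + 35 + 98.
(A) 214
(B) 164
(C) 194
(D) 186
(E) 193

First: 81 + 35 = 116
Then: 116 + 98 = 214
A) 214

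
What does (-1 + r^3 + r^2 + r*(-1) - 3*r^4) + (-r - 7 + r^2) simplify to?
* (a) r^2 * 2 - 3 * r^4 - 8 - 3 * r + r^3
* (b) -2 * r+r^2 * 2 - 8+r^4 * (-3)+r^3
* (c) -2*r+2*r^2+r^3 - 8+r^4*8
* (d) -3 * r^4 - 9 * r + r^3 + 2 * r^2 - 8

Adding the polynomials and combining like terms:
(-1 + r^3 + r^2 + r*(-1) - 3*r^4) + (-r - 7 + r^2)
= -2 * r+r^2 * 2 - 8+r^4 * (-3)+r^3
b) -2 * r+r^2 * 2 - 8+r^4 * (-3)+r^3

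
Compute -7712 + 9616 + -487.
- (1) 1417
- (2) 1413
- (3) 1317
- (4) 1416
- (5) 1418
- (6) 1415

First: -7712 + 9616 = 1904
Then: 1904 + -487 = 1417
1) 1417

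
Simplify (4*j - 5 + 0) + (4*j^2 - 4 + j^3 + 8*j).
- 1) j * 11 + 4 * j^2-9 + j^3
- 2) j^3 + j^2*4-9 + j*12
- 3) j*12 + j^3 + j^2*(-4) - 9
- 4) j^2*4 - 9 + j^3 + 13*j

Adding the polynomials and combining like terms:
(4*j - 5 + 0) + (4*j^2 - 4 + j^3 + 8*j)
= j^3 + j^2*4-9 + j*12
2) j^3 + j^2*4-9 + j*12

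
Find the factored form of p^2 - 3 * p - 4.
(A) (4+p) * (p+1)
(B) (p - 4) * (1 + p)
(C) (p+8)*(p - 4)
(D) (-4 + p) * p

We need to factor p^2 - 3 * p - 4.
The factored form is (p - 4) * (1 + p).
B) (p - 4) * (1 + p)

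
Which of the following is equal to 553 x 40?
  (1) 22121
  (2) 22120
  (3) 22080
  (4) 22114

553 * 40 = 22120
2) 22120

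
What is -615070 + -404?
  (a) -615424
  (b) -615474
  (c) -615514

-615070 + -404 = -615474
b) -615474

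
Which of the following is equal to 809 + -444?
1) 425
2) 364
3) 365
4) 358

809 + -444 = 365
3) 365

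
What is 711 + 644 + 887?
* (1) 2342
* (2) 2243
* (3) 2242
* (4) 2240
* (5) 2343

First: 711 + 644 = 1355
Then: 1355 + 887 = 2242
3) 2242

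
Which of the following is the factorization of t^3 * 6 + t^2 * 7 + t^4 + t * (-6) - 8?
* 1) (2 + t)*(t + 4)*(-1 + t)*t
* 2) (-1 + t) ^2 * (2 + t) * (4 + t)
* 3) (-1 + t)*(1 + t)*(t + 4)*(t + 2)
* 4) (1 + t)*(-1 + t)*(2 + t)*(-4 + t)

We need to factor t^3 * 6 + t^2 * 7 + t^4 + t * (-6) - 8.
The factored form is (-1 + t)*(1 + t)*(t + 4)*(t + 2).
3) (-1 + t)*(1 + t)*(t + 4)*(t + 2)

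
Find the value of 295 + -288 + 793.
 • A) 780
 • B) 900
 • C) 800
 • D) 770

First: 295 + -288 = 7
Then: 7 + 793 = 800
C) 800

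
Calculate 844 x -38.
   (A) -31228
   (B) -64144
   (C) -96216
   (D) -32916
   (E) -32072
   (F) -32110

844 * -38 = -32072
E) -32072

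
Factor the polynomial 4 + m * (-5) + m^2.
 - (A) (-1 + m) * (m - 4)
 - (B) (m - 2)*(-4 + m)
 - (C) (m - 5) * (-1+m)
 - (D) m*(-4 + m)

We need to factor 4 + m * (-5) + m^2.
The factored form is (-1 + m) * (m - 4).
A) (-1 + m) * (m - 4)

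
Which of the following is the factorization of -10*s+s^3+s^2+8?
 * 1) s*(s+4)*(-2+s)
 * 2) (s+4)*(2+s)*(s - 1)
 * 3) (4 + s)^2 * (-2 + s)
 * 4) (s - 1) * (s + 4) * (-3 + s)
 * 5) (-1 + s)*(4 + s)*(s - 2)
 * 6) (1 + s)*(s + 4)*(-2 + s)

We need to factor -10*s+s^3+s^2+8.
The factored form is (-1 + s)*(4 + s)*(s - 2).
5) (-1 + s)*(4 + s)*(s - 2)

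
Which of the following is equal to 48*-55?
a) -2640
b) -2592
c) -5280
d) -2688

48 * -55 = -2640
a) -2640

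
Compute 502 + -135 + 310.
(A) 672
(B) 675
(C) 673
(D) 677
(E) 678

First: 502 + -135 = 367
Then: 367 + 310 = 677
D) 677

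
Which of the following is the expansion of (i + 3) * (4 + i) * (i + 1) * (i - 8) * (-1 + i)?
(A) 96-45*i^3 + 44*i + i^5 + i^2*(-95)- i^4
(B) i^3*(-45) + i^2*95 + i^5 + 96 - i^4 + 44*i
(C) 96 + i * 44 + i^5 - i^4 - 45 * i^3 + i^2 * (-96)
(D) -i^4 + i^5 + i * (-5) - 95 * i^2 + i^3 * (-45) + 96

Expanding (i + 3) * (4 + i) * (i + 1) * (i - 8) * (-1 + i):
= 96-45*i^3 + 44*i + i^5 + i^2*(-95)- i^4
A) 96-45*i^3 + 44*i + i^5 + i^2*(-95)- i^4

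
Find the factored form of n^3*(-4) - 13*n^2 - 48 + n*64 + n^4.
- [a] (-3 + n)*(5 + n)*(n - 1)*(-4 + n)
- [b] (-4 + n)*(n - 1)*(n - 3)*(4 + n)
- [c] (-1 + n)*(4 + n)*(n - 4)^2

We need to factor n^3*(-4) - 13*n^2 - 48 + n*64 + n^4.
The factored form is (-4 + n)*(n - 1)*(n - 3)*(4 + n).
b) (-4 + n)*(n - 1)*(n - 3)*(4 + n)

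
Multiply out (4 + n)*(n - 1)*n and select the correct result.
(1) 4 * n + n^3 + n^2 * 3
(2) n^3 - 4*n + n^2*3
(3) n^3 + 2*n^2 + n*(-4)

Expanding (4 + n)*(n - 1)*n:
= n^3 - 4*n + n^2*3
2) n^3 - 4*n + n^2*3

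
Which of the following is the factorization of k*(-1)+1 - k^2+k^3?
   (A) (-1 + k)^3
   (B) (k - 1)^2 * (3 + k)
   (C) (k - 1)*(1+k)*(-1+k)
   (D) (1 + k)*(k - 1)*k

We need to factor k*(-1)+1 - k^2+k^3.
The factored form is (k - 1)*(1+k)*(-1+k).
C) (k - 1)*(1+k)*(-1+k)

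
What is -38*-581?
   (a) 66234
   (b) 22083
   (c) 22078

-38 * -581 = 22078
c) 22078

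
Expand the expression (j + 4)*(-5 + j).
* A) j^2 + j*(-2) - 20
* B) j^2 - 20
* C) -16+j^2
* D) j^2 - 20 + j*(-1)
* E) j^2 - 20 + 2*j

Expanding (j + 4)*(-5 + j):
= j^2 - 20 + j*(-1)
D) j^2 - 20 + j*(-1)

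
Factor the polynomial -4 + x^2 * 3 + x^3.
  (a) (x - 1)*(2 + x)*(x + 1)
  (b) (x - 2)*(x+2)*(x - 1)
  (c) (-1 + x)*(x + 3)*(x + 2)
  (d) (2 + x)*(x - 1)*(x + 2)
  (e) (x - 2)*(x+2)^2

We need to factor -4 + x^2 * 3 + x^3.
The factored form is (2 + x)*(x - 1)*(x + 2).
d) (2 + x)*(x - 1)*(x + 2)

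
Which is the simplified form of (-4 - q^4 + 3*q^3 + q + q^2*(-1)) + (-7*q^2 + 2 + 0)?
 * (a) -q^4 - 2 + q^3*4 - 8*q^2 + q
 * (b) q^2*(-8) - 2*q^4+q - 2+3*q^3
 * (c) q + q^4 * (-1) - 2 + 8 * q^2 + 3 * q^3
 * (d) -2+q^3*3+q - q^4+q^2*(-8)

Adding the polynomials and combining like terms:
(-4 - q^4 + 3*q^3 + q + q^2*(-1)) + (-7*q^2 + 2 + 0)
= -2+q^3*3+q - q^4+q^2*(-8)
d) -2+q^3*3+q - q^4+q^2*(-8)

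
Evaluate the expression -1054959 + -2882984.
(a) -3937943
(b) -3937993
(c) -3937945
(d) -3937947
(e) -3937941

-1054959 + -2882984 = -3937943
a) -3937943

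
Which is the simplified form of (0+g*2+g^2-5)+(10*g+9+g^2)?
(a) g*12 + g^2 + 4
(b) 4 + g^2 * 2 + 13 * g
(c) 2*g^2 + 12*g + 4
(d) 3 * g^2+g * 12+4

Adding the polynomials and combining like terms:
(0 + g*2 + g^2 - 5) + (10*g + 9 + g^2)
= 2*g^2 + 12*g + 4
c) 2*g^2 + 12*g + 4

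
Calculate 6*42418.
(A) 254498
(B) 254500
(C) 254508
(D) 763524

6 * 42418 = 254508
C) 254508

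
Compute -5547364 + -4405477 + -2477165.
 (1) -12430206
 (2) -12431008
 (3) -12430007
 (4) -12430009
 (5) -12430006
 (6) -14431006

First: -5547364 + -4405477 = -9952841
Then: -9952841 + -2477165 = -12430006
5) -12430006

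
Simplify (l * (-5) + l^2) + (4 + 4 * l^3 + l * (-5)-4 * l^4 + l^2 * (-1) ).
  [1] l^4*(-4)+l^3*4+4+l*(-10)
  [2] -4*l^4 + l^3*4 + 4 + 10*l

Adding the polynomials and combining like terms:
(l*(-5) + l^2) + (4 + 4*l^3 + l*(-5) - 4*l^4 + l^2*(-1))
= l^4*(-4)+l^3*4+4+l*(-10)
1) l^4*(-4)+l^3*4+4+l*(-10)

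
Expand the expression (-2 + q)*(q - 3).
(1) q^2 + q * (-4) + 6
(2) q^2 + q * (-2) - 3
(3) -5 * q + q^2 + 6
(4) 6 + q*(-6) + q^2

Expanding (-2 + q)*(q - 3):
= -5 * q + q^2 + 6
3) -5 * q + q^2 + 6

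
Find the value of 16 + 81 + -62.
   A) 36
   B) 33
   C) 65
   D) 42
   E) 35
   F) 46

First: 16 + 81 = 97
Then: 97 + -62 = 35
E) 35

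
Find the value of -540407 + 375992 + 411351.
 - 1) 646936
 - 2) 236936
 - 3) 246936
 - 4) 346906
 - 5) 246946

First: -540407 + 375992 = -164415
Then: -164415 + 411351 = 246936
3) 246936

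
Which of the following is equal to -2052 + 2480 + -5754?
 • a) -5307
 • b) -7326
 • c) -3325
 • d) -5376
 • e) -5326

First: -2052 + 2480 = 428
Then: 428 + -5754 = -5326
e) -5326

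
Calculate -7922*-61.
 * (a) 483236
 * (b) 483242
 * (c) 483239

-7922 * -61 = 483242
b) 483242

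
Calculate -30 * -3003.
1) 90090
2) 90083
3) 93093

-30 * -3003 = 90090
1) 90090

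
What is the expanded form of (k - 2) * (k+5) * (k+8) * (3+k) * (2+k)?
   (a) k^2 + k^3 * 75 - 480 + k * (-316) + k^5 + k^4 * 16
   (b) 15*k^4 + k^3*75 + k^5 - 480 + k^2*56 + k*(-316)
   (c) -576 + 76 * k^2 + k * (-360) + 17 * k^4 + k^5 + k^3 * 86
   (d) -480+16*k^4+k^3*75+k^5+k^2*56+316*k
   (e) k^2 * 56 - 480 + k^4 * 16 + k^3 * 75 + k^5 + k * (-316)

Expanding (k - 2) * (k+5) * (k+8) * (3+k) * (2+k):
= k^2 * 56 - 480 + k^4 * 16 + k^3 * 75 + k^5 + k * (-316)
e) k^2 * 56 - 480 + k^4 * 16 + k^3 * 75 + k^5 + k * (-316)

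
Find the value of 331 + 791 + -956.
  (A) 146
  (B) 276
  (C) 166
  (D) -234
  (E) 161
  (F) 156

First: 331 + 791 = 1122
Then: 1122 + -956 = 166
C) 166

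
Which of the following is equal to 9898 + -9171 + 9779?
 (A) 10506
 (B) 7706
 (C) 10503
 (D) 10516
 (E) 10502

First: 9898 + -9171 = 727
Then: 727 + 9779 = 10506
A) 10506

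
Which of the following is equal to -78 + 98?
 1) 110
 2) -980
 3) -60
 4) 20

-78 + 98 = 20
4) 20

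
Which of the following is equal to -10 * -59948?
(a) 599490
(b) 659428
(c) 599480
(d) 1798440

-10 * -59948 = 599480
c) 599480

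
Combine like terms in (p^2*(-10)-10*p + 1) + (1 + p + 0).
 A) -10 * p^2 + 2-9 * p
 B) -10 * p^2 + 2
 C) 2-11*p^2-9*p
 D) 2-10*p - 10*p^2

Adding the polynomials and combining like terms:
(p^2*(-10) - 10*p + 1) + (1 + p + 0)
= -10 * p^2 + 2-9 * p
A) -10 * p^2 + 2-9 * p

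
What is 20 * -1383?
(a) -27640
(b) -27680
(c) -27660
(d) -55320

20 * -1383 = -27660
c) -27660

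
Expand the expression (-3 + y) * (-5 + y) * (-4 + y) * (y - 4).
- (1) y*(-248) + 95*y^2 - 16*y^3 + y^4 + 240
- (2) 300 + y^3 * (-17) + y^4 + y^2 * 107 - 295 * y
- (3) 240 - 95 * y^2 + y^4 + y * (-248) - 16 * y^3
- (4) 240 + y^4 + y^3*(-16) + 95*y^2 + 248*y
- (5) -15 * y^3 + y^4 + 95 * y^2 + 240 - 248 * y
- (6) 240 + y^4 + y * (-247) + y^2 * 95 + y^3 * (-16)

Expanding (-3 + y) * (-5 + y) * (-4 + y) * (y - 4):
= y*(-248) + 95*y^2 - 16*y^3 + y^4 + 240
1) y*(-248) + 95*y^2 - 16*y^3 + y^4 + 240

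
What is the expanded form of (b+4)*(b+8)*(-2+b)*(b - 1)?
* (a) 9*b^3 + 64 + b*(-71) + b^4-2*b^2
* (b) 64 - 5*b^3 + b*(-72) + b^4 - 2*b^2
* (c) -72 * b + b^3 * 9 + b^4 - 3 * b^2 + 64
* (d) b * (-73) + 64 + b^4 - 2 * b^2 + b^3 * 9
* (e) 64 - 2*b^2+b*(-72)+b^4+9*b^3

Expanding (b+4)*(b+8)*(-2+b)*(b - 1):
= 64 - 2*b^2+b*(-72)+b^4+9*b^3
e) 64 - 2*b^2+b*(-72)+b^4+9*b^3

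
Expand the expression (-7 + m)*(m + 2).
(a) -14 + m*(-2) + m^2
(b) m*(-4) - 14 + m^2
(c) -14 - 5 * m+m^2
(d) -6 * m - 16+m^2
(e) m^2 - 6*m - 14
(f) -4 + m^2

Expanding (-7 + m)*(m + 2):
= -14 - 5 * m+m^2
c) -14 - 5 * m+m^2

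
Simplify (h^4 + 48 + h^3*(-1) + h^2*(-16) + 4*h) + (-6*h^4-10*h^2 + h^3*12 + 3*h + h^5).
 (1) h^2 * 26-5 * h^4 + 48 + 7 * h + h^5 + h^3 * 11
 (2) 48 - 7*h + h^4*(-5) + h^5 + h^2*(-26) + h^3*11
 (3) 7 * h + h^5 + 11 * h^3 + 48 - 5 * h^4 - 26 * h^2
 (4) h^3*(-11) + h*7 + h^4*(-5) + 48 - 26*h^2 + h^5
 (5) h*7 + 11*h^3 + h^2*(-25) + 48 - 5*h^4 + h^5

Adding the polynomials and combining like terms:
(h^4 + 48 + h^3*(-1) + h^2*(-16) + 4*h) + (-6*h^4 - 10*h^2 + h^3*12 + 3*h + h^5)
= 7 * h + h^5 + 11 * h^3 + 48 - 5 * h^4 - 26 * h^2
3) 7 * h + h^5 + 11 * h^3 + 48 - 5 * h^4 - 26 * h^2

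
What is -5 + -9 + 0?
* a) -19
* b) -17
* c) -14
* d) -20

First: -5 + -9 = -14
Then: -14 + 0 = -14
c) -14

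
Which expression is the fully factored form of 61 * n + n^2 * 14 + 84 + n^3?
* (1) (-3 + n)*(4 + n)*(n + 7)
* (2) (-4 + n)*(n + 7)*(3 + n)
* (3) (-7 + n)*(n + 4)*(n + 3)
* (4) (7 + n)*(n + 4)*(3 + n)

We need to factor 61 * n + n^2 * 14 + 84 + n^3.
The factored form is (7 + n)*(n + 4)*(3 + n).
4) (7 + n)*(n + 4)*(3 + n)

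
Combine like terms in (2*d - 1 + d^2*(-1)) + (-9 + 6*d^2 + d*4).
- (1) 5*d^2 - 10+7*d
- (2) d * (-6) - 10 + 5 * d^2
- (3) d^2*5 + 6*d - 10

Adding the polynomials and combining like terms:
(2*d - 1 + d^2*(-1)) + (-9 + 6*d^2 + d*4)
= d^2*5 + 6*d - 10
3) d^2*5 + 6*d - 10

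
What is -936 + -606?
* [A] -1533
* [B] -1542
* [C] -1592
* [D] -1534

-936 + -606 = -1542
B) -1542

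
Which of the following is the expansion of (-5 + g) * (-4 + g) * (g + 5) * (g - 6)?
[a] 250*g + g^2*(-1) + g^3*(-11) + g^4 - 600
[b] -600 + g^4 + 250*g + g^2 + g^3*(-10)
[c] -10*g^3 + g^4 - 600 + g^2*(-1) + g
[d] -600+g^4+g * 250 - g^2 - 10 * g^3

Expanding (-5 + g) * (-4 + g) * (g + 5) * (g - 6):
= -600+g^4+g * 250 - g^2 - 10 * g^3
d) -600+g^4+g * 250 - g^2 - 10 * g^3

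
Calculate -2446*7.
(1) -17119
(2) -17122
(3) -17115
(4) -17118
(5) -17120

-2446 * 7 = -17122
2) -17122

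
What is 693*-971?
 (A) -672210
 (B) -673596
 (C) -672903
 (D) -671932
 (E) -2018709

693 * -971 = -672903
C) -672903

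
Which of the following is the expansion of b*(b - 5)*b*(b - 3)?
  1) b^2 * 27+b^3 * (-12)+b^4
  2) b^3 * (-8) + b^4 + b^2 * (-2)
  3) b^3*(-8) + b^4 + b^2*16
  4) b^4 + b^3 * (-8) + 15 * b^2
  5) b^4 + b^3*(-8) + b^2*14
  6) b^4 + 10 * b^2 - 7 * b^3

Expanding b*(b - 5)*b*(b - 3):
= b^4 + b^3 * (-8) + 15 * b^2
4) b^4 + b^3 * (-8) + 15 * b^2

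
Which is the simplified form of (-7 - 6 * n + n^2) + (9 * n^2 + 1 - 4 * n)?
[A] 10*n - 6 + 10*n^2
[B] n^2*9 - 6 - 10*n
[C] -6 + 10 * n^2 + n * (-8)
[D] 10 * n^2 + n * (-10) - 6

Adding the polynomials and combining like terms:
(-7 - 6*n + n^2) + (9*n^2 + 1 - 4*n)
= 10 * n^2 + n * (-10) - 6
D) 10 * n^2 + n * (-10) - 6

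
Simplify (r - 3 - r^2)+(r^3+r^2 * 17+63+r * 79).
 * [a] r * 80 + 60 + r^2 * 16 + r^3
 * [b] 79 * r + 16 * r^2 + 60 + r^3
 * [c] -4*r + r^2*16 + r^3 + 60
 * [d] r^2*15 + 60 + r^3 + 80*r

Adding the polynomials and combining like terms:
(r - 3 - r^2) + (r^3 + r^2*17 + 63 + r*79)
= r * 80 + 60 + r^2 * 16 + r^3
a) r * 80 + 60 + r^2 * 16 + r^3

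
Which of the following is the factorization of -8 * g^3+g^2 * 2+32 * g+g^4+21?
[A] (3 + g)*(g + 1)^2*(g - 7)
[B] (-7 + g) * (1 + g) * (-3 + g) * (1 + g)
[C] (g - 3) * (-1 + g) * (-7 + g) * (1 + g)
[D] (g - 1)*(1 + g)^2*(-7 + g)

We need to factor -8 * g^3+g^2 * 2+32 * g+g^4+21.
The factored form is (-7 + g) * (1 + g) * (-3 + g) * (1 + g).
B) (-7 + g) * (1 + g) * (-3 + g) * (1 + g)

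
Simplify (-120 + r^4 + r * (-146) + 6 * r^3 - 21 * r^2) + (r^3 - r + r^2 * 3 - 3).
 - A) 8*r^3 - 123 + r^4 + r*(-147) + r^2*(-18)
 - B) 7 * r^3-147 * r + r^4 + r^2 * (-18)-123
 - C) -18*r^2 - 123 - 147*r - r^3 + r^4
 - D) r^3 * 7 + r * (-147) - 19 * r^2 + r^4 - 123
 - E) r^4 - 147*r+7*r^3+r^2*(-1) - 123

Adding the polynomials and combining like terms:
(-120 + r^4 + r*(-146) + 6*r^3 - 21*r^2) + (r^3 - r + r^2*3 - 3)
= 7 * r^3-147 * r + r^4 + r^2 * (-18)-123
B) 7 * r^3-147 * r + r^4 + r^2 * (-18)-123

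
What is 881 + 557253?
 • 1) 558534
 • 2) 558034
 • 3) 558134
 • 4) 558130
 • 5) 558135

881 + 557253 = 558134
3) 558134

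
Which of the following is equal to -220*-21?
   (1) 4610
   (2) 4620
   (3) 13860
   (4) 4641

-220 * -21 = 4620
2) 4620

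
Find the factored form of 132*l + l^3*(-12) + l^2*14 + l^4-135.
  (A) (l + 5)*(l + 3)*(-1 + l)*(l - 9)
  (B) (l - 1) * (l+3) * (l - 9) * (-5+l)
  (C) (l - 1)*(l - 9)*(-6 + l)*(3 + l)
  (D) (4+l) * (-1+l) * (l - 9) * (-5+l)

We need to factor 132*l + l^3*(-12) + l^2*14 + l^4-135.
The factored form is (l - 1) * (l+3) * (l - 9) * (-5+l).
B) (l - 1) * (l+3) * (l - 9) * (-5+l)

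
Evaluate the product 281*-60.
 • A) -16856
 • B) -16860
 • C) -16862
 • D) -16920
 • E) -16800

281 * -60 = -16860
B) -16860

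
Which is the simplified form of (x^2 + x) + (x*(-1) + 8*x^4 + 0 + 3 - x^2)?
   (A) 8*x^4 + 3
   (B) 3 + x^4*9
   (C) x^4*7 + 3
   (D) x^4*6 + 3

Adding the polynomials and combining like terms:
(x^2 + x) + (x*(-1) + 8*x^4 + 0 + 3 - x^2)
= 8*x^4 + 3
A) 8*x^4 + 3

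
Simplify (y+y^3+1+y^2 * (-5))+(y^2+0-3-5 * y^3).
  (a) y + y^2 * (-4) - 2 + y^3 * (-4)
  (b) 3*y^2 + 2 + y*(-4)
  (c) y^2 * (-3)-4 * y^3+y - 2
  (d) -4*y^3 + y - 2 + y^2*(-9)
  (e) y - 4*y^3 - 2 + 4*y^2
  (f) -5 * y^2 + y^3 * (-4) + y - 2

Adding the polynomials and combining like terms:
(y + y^3 + 1 + y^2*(-5)) + (y^2 + 0 - 3 - 5*y^3)
= y + y^2 * (-4) - 2 + y^3 * (-4)
a) y + y^2 * (-4) - 2 + y^3 * (-4)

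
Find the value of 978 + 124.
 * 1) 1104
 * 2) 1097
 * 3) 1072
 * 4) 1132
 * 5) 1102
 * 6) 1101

978 + 124 = 1102
5) 1102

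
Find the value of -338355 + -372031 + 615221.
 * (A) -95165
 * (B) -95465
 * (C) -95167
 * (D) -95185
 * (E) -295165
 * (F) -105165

First: -338355 + -372031 = -710386
Then: -710386 + 615221 = -95165
A) -95165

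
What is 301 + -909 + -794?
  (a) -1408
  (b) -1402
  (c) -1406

First: 301 + -909 = -608
Then: -608 + -794 = -1402
b) -1402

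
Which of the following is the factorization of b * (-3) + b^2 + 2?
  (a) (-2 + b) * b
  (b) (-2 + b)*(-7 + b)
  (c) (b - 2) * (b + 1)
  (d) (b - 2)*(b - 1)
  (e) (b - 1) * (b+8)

We need to factor b * (-3) + b^2 + 2.
The factored form is (b - 2)*(b - 1).
d) (b - 2)*(b - 1)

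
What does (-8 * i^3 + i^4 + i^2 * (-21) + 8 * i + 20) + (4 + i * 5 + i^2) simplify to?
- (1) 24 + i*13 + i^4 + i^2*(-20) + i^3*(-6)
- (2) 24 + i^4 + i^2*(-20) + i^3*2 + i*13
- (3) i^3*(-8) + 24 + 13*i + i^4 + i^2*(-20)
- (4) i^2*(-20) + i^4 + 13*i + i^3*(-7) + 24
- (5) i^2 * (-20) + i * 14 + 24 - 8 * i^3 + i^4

Adding the polynomials and combining like terms:
(-8*i^3 + i^4 + i^2*(-21) + 8*i + 20) + (4 + i*5 + i^2)
= i^3*(-8) + 24 + 13*i + i^4 + i^2*(-20)
3) i^3*(-8) + 24 + 13*i + i^4 + i^2*(-20)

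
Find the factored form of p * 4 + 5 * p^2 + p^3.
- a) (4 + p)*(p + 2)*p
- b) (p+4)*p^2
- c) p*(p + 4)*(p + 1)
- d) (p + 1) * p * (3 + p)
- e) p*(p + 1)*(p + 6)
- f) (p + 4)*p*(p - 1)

We need to factor p * 4 + 5 * p^2 + p^3.
The factored form is p*(p + 4)*(p + 1).
c) p*(p + 4)*(p + 1)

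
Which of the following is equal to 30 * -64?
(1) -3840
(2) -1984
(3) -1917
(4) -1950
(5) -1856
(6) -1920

30 * -64 = -1920
6) -1920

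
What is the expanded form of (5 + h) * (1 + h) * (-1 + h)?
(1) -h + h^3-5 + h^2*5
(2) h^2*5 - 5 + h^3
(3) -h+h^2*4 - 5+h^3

Expanding (5 + h) * (1 + h) * (-1 + h):
= -h + h^3-5 + h^2*5
1) -h + h^3-5 + h^2*5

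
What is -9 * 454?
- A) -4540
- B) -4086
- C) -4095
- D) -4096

-9 * 454 = -4086
B) -4086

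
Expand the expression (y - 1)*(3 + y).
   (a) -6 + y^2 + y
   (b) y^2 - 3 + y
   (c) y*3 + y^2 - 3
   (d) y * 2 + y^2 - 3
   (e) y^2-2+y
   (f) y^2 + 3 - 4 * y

Expanding (y - 1)*(3 + y):
= y * 2 + y^2 - 3
d) y * 2 + y^2 - 3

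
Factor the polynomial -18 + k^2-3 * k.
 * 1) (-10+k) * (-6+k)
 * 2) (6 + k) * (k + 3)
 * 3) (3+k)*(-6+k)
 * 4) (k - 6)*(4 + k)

We need to factor -18 + k^2-3 * k.
The factored form is (3+k)*(-6+k).
3) (3+k)*(-6+k)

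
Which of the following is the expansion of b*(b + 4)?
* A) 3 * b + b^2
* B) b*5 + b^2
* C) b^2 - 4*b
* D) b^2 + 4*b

Expanding b*(b + 4):
= b^2 + 4*b
D) b^2 + 4*b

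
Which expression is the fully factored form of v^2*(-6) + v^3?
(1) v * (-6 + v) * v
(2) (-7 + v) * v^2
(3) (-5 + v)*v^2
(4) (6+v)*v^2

We need to factor v^2*(-6) + v^3.
The factored form is v * (-6 + v) * v.
1) v * (-6 + v) * v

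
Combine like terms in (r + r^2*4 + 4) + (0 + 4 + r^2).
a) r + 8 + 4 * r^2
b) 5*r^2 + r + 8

Adding the polynomials and combining like terms:
(r + r^2*4 + 4) + (0 + 4 + r^2)
= 5*r^2 + r + 8
b) 5*r^2 + r + 8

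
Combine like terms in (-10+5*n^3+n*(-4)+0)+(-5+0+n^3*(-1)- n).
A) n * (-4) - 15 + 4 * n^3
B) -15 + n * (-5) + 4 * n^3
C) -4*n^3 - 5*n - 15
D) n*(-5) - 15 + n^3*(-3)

Adding the polynomials and combining like terms:
(-10 + 5*n^3 + n*(-4) + 0) + (-5 + 0 + n^3*(-1) - n)
= -15 + n * (-5) + 4 * n^3
B) -15 + n * (-5) + 4 * n^3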